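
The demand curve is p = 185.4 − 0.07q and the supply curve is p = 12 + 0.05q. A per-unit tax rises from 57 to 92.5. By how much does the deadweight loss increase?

22113.54

Competitive equilibrium: 185.4 − 0.07q = 12 + 0.05q → q* = 1445, p* = 84.25.
For a per-unit tax t: Δq = t/0.12, so DWL = ½·t·(t/0.12) = t²/0.24.
At t = 57: DWL = 13537.5. At t = 92.5: DWL = 35651.042.
Increase = 35651.042 − 13537.5 = 22113.54.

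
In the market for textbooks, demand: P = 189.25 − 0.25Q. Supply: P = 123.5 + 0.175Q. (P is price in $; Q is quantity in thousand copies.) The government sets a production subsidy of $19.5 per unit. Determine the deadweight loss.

Competitive equilibrium: 189.25 − 0.25Q = 123.5 + 0.175Q → Q* = 154.7059, P* = 150.5735.
The subsidy lowers effective supply by 19.5: P = 104 + 0.175Q.
New quantity: 189.25 − 0.25Q = 104 + 0.175Q → Q' = 200.5882.
Overproduction ΔQ = 200.5882 − 154.7059 = 45.8823; wedge = subsidy = 19.5.
The triangle = ½ × 45.8823 × 19.5 = $447.35 thousand.

$447.35 thousand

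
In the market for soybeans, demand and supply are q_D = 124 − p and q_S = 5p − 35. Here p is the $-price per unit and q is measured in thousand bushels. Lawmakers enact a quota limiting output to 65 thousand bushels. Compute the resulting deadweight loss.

$633.75 thousand

In inverse form: demand p = 124 − q, supply p = 7 + 0.2q.
Competitive equilibrium: 124 − q = 7 + 0.2q → q* = 97.5, p* = 26.5.
At q = 65: demand price = 124 − 1·65 = 59; supply price = 7 + 0.2·65 = 20.
Δq = 97.5 − 65 = 32.5; wedge = 59 − 20 = 39.
Deadweight loss = ½ × 32.5 × 39 = $633.75 thousand.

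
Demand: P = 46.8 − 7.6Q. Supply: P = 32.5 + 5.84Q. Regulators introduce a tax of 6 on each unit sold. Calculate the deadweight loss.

Competitive equilibrium: 46.8 − 7.6Q = 32.5 + 5.84Q → Q* = 1.064, P* = 38.7137.
With the tax, the buyer price exceeds the seller price by 6: (46.8 − 7.6Q) − (32.5 + 5.84Q) = 6 → Q' = 0.6176.
ΔQ = 1.064 − 0.6176 = 0.4464; the wedge equals the tax, 6.
The triangle = ½ × 0.4464 × 6 = 1.34.

1.34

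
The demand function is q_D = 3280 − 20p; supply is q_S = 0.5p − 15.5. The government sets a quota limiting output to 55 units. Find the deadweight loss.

100.02

In inverse form: demand p = 164 − 0.05q, supply p = 31 + 2q.
Competitive equilibrium: 164 − 0.05q = 31 + 2q → q* = 64.87805, p* = 160.7561.
At q = 55: demand price = 164 − 0.05·55 = 161.25; supply price = 31 + 2·55 = 141.
Δq = 64.87805 − 55 = 9.87805; wedge = 161.25 − 141 = 20.25.
The triangle = ½ × 9.87805 × 20.25 = 100.02.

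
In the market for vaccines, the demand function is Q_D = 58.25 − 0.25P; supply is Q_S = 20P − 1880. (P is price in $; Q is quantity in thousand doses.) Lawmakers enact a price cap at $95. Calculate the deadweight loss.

$415.31 thousand

In inverse form: demand P = 233 − 4Q, supply P = 94 + 0.05Q.
Competitive equilibrium: 233 − 4Q = 94 + 0.05Q → Q* = 34.321, P* = 95.716.
At the ceiling P = 95, quantity supplied = (95 − 94)/0.05 = 20.
Willingness to pay at Q' = 20: 233 − 4·20 = 153.
ΔQ = 34.321 − 20 = 14.321; wedge = 153 − 95 = 58.
The triangle = ½ × 14.321 × 58 = $415.31 thousand.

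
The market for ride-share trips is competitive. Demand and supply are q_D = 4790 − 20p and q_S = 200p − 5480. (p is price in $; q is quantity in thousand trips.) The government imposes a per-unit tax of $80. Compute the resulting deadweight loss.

$58181.82 thousand

In inverse form: demand p = 239.5 − 0.05q, supply p = 27.4 + 0.005q.
Competitive equilibrium: 239.5 − 0.05q = 27.4 + 0.005q → q* = 3856.3636, p* = 46.6818.
With the tax, the buyer price exceeds the seller price by 80: (239.5 − 0.05q) − (27.4 + 0.005q) = 80 → q' = 2401.8182.
Δq = 3856.3636 − 2401.8182 = 1454.5454; the wedge equals the tax, 80.
Deadweight loss = ½ × 1454.5454 × 80 = $58181.82 thousand.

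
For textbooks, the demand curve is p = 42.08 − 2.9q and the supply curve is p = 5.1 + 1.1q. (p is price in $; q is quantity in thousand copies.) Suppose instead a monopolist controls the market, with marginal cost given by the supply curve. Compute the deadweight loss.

$30.20 thousand

Competitive equilibrium: 42.08 − 2.9q = 5.1 + 1.1q → q* = 9.245, p* = 15.2695.
Marginal revenue: MR = 42.08 − 5.8q. Set MR = MC: 42.08 − 5.8q = 5.1 + 1.1q → q_m = 5.3594.
Price p_m = 42.08 − 2.9·5.3594 = 26.5377; MC(q_m) = 5.1 + 1.1·5.3594 = 10.9953.
Competitive q* = 9.245, so Δq = 3.8856; wedge = 26.5377 − 10.9953 = 15.5424.
DWL = ½ × 3.8856 × 15.5424 = $30.20 thousand.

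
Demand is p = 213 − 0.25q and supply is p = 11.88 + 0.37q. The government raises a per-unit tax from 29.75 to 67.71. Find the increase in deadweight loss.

2983.53

Competitive equilibrium: 213 − 0.25q = 11.88 + 0.37q → q* = 324.3871, p* = 131.9032.
For a per-unit tax t: Δq = t/0.62, so DWL = ½·t·(t/0.62) = t²/1.24.
At t = 29.75: DWL = 713.76. At t = 67.71: DWL = 3697.294.
Increase = 3697.294 − 713.76 = 2983.53.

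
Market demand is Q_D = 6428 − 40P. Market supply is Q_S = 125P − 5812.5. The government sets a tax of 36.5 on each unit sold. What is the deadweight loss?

In inverse form: demand P = 160.7 − 0.025Q, supply P = 46.5 + 0.008Q.
Competitive equilibrium: 160.7 − 0.025Q = 46.5 + 0.008Q → Q* = 3460.6061, P* = 74.1848.
With the tax, the buyer price exceeds the seller price by 36.5: (160.7 − 0.025Q) − (46.5 + 0.008Q) = 36.5 → Q' = 2354.5455.
ΔQ = 3460.6061 − 2354.5455 = 1106.0606; the wedge equals the tax, 36.5.
The triangle = ½ × 1106.0606 × 36.5 = 20185.61.

20185.61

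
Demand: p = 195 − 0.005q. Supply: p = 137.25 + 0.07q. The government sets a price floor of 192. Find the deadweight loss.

Competitive equilibrium: 195 − 0.005q = 137.25 + 0.07q → q* = 770, p* = 191.15.
At the floor p = 192, quantity demanded = (195 − 192)/0.005 = 600.
Sellers' marginal cost at q' = 600: 137.25 + 0.07·600 = 179.25.
Δq = 770 − 600 = 170; wedge = 192 − 179.25 = 12.75.
The triangle = ½ × 170 × 12.75 = 1083.75.

1083.75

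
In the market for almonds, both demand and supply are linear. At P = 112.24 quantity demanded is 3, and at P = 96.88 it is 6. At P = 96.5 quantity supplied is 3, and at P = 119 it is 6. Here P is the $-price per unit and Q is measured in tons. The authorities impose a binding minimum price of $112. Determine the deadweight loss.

Demand slope = (96.88 − 112.24)/(6 − 3) = −5.12, so P = 127.6 − 5.12Q.
Supply slope = (119 − 96.5)/(6 − 3) = 7.5, so P = 74 + 7.5Q.
Competitive equilibrium: 127.6 − 5.12Q = 74 + 7.5Q → Q* = 4.2472, P* = 105.8542.
At the floor P = 112, quantity demanded = (127.6 − 112)/5.12 = 3.0469.
Sellers' marginal cost at Q' = 3.0469: 74 + 7.5·3.0469 = 96.8518.
ΔQ = 4.2472 − 3.0469 = 1.2003; wedge = 112 − 96.8518 = 15.1482.
DWL = ½ × 1.2003 × 15.1482 = $9.09.

$9.09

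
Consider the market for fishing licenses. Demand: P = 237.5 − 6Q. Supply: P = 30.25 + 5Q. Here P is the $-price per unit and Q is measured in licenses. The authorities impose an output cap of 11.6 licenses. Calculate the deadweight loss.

$288.37

Competitive equilibrium: 237.5 − 6Q = 30.25 + 5Q → Q* = 18.8409, P* = 124.4545.
At Q = 11.6: demand price = 237.5 − 6·11.6 = 167.9; supply price = 30.25 + 5·11.6 = 88.25.
ΔQ = 18.8409 − 11.6 = 7.2409; wedge = 167.9 − 88.25 = 79.65.
Welfare loss = ½ × 7.2409 × 79.65 = $288.37.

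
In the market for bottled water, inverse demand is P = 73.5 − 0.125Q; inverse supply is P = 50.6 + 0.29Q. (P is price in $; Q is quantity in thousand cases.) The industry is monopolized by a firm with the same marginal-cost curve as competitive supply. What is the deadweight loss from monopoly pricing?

$33.86 thousand

Competitive equilibrium: 73.5 − 0.125Q = 50.6 + 0.29Q → Q* = 55.1807, P* = 66.6024.
Marginal revenue: MR = 73.5 − 0.25Q. Set MR = MC: 73.5 − 0.25Q = 50.6 + 0.29Q → Q_m = 42.4074.
Price P_m = 73.5 − 0.125·42.4074 = 68.1991; MC(Q_m) = 50.6 + 0.29·42.4074 = 62.8981.
Competitive Q* = 55.1807, so ΔQ = 12.7733; wedge = 68.1991 − 62.8981 = 5.301.
The triangle = ½ × 12.7733 × 5.301 = $33.86 thousand.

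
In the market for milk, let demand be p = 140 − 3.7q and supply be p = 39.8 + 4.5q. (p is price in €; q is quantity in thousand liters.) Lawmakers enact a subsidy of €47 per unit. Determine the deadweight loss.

Competitive equilibrium: 140 − 3.7q = 39.8 + 4.5q → q* = 12.21951, p* = 94.7878.
The subsidy lowers effective supply by 47: p = 4.5q − 7.2.
New quantity: 140 − 3.7q = 4.5q − 7.2 → q' = 17.95122.
Overproduction Δq = 17.95122 − 12.21951 = 5.73171; wedge = subsidy = 47.
The triangle = ½ × 5.73171 × 47 = €134.70 thousand.

€134.70 thousand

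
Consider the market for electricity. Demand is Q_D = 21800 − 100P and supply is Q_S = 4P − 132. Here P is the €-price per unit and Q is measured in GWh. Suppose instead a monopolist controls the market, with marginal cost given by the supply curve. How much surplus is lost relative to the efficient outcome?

€90.28

In inverse form: demand P = 218 − 0.01Q, supply P = 33 + 0.25Q.
Competitive equilibrium: 218 − 0.01Q = 33 + 0.25Q → Q* = 711.5385, P* = 210.8846.
Marginal revenue: MR = 218 − 0.02Q. Set MR = MC: 218 − 0.02Q = 33 + 0.25Q → Q_m = 685.1852.
Price P_m = 218 − 0.01·685.1852 = 211.1481; MC(Q_m) = 33 + 0.25·685.1852 = 204.2963.
Competitive Q* = 711.5385, so ΔQ = 26.3533; wedge = 211.1481 − 204.2963 = 6.8518.
Deadweight loss = ½ × 26.3533 × 6.8518 = €90.28.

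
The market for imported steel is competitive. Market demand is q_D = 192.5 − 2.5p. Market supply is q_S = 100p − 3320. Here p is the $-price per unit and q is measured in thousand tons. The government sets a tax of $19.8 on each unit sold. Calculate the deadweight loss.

In inverse form: demand p = 77 − 0.4q, supply p = 33.2 + 0.01q.
Competitive equilibrium: 77 − 0.4q = 33.2 + 0.01q → q* = 106.8293, p* = 34.2683.
With the tax, the buyer price exceeds the seller price by 19.8: (77 − 0.4q) − (33.2 + 0.01q) = 19.8 → q' = 58.5366.
Δq = 106.8293 − 58.5366 = 48.2927; the wedge equals the tax, 19.8.
Welfare loss = ½ × 48.2927 × 19.8 = $478.10 thousand.

$478.10 thousand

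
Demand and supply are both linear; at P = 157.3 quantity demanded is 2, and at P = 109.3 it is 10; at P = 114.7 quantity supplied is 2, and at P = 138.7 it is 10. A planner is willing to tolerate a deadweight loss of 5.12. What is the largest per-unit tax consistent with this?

9.6

Demand slope = (109.3 − 157.3)/(10 − 2) = −6, so P = 169.3 − 6Q.
Supply slope = (138.7 − 114.7)/(10 − 2) = 3, so P = 108.7 + 3Q.
Competitive equilibrium: 169.3 − 6Q = 108.7 + 3Q → Q* = 6.7333, P* = 128.9.
A tax t gives ΔQ = t/9 and wedge t, so DWL = t²/18.
t²/18 = 5.12 → t² = 92.16 → t = 9.6.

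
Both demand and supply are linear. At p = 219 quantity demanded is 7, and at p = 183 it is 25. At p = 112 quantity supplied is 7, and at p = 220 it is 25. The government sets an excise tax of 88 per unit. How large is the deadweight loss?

Demand slope = (183 − 219)/(25 − 7) = −2, so p = 233 − 2q.
Supply slope = (220 − 112)/(25 − 7) = 6, so p = 70 + 6q.
Competitive equilibrium: 233 − 2q = 70 + 6q → q* = 20.375, p* = 192.25.
With the tax, the buyer price exceeds the seller price by 88: (233 − 2q) − (70 + 6q) = 88 → q' = 9.375.
Δq = 20.375 − 9.375 = 11; the wedge equals the tax, 88.
Welfare loss = ½ × 11 × 88 = 484.

484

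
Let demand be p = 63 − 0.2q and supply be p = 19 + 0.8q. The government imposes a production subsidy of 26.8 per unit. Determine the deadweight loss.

Competitive equilibrium: 63 − 0.2q = 19 + 0.8q → q* = 44, p* = 54.2.
The subsidy lowers effective supply by 26.8: p = 0.8q − 7.8.
New quantity: 63 − 0.2q = 0.8q − 7.8 → q' = 70.8.
Overproduction Δq = 70.8 − 44 = 26.8; wedge = subsidy = 26.8.
The triangle = ½ × 26.8 × 26.8 = 359.12.

359.12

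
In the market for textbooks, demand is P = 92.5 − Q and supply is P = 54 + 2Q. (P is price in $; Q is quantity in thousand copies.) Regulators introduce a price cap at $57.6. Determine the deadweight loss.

Competitive equilibrium: 92.5 − Q = 54 + 2Q → Q* = 12.8333, P* = 79.6667.
At the ceiling P = 57.6, quantity supplied = (57.6 − 54)/2 = 1.8.
Willingness to pay at Q' = 1.8: 92.5 − 1·1.8 = 90.7.
ΔQ = 12.8333 − 1.8 = 11.0333; wedge = 90.7 − 57.6 = 33.1.
Welfare loss = ½ × 11.0333 × 33.1 = $182.60 thousand.

$182.60 thousand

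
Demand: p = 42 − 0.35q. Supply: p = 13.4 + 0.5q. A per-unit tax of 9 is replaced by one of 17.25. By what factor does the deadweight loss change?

Competitive equilibrium: 42 − 0.35q = 13.4 + 0.5q → q* = 33.6471, p* = 30.2235.
For a per-unit tax t: Δq = t/0.85, so DWL = ½·t·(t/0.85) = t²/1.7.
At t = 9: DWL = 47.647. At t = 17.25: DWL = 175.037.
Ratio = (17.25/9)² = 3.674.

3.674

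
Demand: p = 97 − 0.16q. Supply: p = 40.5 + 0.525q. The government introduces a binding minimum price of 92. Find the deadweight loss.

898.96

Competitive equilibrium: 97 − 0.16q = 40.5 + 0.525q → q* = 82.4818, p* = 83.8029.
At the floor p = 92, quantity demanded = (97 − 92)/0.16 = 31.25.
Sellers' marginal cost at q' = 31.25: 40.5 + 0.525·31.25 = 56.9063.
Δq = 82.4818 − 31.25 = 51.2318; wedge = 92 − 56.9063 = 35.0937.
The triangle = ½ × 51.2318 × 35.0937 = 898.96.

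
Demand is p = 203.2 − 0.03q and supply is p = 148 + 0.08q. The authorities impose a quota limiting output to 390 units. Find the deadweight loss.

Competitive equilibrium: 203.2 − 0.03q = 148 + 0.08q → q* = 501.8182, p* = 188.1455.
At q = 390: demand price = 203.2 − 0.03·390 = 191.5; supply price = 148 + 0.08·390 = 179.2.
Δq = 501.8182 − 390 = 111.8182; wedge = 191.5 − 179.2 = 12.3.
The triangle = ½ × 111.8182 × 12.3 = 687.68.

687.68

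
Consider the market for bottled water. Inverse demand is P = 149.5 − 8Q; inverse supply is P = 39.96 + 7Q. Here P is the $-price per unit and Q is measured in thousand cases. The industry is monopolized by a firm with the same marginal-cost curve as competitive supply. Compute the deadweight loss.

$48.39 thousand

Competitive equilibrium: 149.5 − 8Q = 39.96 + 7Q → Q* = 7.3027, P* = 91.0787.
Marginal revenue: MR = 149.5 − 16Q. Set MR = MC: 149.5 − 16Q = 39.96 + 7Q → Q_m = 4.7626.
Price P_m = 149.5 − 8·4.7626 = 111.3992; MC(Q_m) = 39.96 + 7·4.7626 = 73.2982.
Competitive Q* = 7.3027, so ΔQ = 2.5401; wedge = 111.3992 − 73.2982 = 38.101.
The triangle = ½ × 2.5401 × 38.101 = $48.39 thousand.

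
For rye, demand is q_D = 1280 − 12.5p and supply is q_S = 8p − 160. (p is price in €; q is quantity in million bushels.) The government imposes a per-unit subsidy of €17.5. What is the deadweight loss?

In inverse form: demand p = 102.4 − 0.08q, supply p = 20 + 0.125q.
Competitive equilibrium: 102.4 − 0.08q = 20 + 0.125q → q* = 401.9512, p* = 70.2439.
The subsidy lowers effective supply by 17.5: p = 2.5 + 0.125q.
New quantity: 102.4 − 0.08q = 2.5 + 0.125q → q' = 487.3171.
Overproduction Δq = 487.3171 − 401.9512 = 85.3659; wedge = subsidy = 17.5.
DWL = ½ × 85.3659 × 17.5 = €746.95 million.

€746.95 million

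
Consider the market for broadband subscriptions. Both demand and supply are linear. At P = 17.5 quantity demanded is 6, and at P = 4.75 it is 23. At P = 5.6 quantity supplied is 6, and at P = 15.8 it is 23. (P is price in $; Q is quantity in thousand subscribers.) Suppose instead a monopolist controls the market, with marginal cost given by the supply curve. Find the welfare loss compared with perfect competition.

Demand slope = (4.75 − 17.5)/(23 − 6) = −0.75, so P = 22 − 0.75Q.
Supply slope = (15.8 − 5.6)/(23 − 6) = 0.6, so P = 2 + 0.6Q.
Competitive equilibrium: 22 − 0.75Q = 2 + 0.6Q → Q* = 14.8148, P* = 10.8889.
Marginal revenue: MR = 22 − 1.5Q. Set MR = MC: 22 − 1.5Q = 2 + 0.6Q → Q_m = 9.5238.
Price P_m = 22 − 0.75·9.5238 = 14.8572; MC(Q_m) = 2 + 0.6·9.5238 = 7.7143.
Competitive Q* = 14.8148, so ΔQ = 5.291; wedge = 14.8572 − 7.7143 = 7.1429.
DWL = ½ × 5.291 × 7.1429 = $18.90 thousand.

$18.90 thousand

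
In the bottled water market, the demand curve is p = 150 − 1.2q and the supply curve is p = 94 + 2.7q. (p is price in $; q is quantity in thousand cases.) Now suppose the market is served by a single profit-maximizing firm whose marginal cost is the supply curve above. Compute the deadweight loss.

$22.26 thousand

Competitive equilibrium: 150 − 1.2q = 94 + 2.7q → q* = 14.359, p* = 132.7692.
Marginal revenue: MR = 150 − 2.4q. Set MR = MC: 150 − 2.4q = 94 + 2.7q → q_m = 10.9804.
Price p_m = 150 − 1.2·10.9804 = 136.8235; MC(q_m) = 94 + 2.7·10.9804 = 123.6471.
Competitive q* = 14.359, so Δq = 3.3786; wedge = 136.8235 − 123.6471 = 13.1764.
The triangle = ½ × 3.3786 × 13.1764 = $22.26 thousand.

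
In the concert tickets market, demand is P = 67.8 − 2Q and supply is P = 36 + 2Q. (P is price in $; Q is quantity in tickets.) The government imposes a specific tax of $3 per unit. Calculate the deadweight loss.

$1.125

Competitive equilibrium: 67.8 − 2Q = 36 + 2Q → Q* = 7.95, P* = 51.9.
With the tax, the buyer price exceeds the seller price by 3: (67.8 − 2Q) − (36 + 2Q) = 3 → Q' = 7.2.
ΔQ = 7.95 − 7.2 = 0.75; the wedge equals the tax, 3.
The triangle = ½ × 0.75 × 3 = $1.125.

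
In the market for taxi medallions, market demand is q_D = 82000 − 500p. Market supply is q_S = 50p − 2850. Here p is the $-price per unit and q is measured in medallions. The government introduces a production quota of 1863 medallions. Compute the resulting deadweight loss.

$99042

In inverse form: demand p = 164 − 0.002q, supply p = 57 + 0.02q.
Competitive equilibrium: 164 − 0.002q = 57 + 0.02q → q* = 4863.63636, p* = 154.27273.
At q = 1863: demand price = 164 − 0.002·1863 = 160.274; supply price = 57 + 0.02·1863 = 94.26.
Δq = 4863.63636 − 1863 = 3000.63636; wedge = 160.274 − 94.26 = 66.014.
Deadweight loss = ½ × 3000.63636 × 66.014 = $99042.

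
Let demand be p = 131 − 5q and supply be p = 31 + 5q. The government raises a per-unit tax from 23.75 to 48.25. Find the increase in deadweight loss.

Competitive equilibrium: 131 − 5q = 31 + 5q → q* = 10, p* = 81.
For a per-unit tax t: Δq = t/10, so DWL = ½·t·(t/10) = t²/20.
At t = 23.75: DWL = 28.203. At t = 48.25: DWL = 116.403.
Increase = 116.403 − 28.203 = 88.20.

88.20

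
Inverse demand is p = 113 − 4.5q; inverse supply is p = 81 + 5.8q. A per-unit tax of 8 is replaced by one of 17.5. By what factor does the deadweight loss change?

Competitive equilibrium: 113 − 4.5q = 81 + 5.8q → q* = 3.1068, p* = 99.0194.
For a per-unit tax t: Δq = t/10.3, so DWL = ½·t·(t/10.3) = t²/20.6.
At t = 8: DWL = 3.107. At t = 17.5: DWL = 14.867.
Ratio = (17.5/8)² = 4.785.

4.785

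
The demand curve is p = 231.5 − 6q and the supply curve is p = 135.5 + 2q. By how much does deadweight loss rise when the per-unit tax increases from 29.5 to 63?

193.67

Competitive equilibrium: 231.5 − 6q = 135.5 + 2q → q* = 12, p* = 159.5.
For a per-unit tax t: Δq = t/8, so DWL = ½·t·(t/8) = t²/16.
At t = 29.5: DWL = 54.391. At t = 63: DWL = 248.063.
Increase = 248.063 − 54.391 = 193.67.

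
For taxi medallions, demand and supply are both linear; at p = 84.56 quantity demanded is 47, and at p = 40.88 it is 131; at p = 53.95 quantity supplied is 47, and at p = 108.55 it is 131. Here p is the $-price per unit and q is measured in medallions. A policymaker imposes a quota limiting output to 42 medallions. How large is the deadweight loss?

$568.09

Demand slope = (40.88 − 84.56)/(131 − 47) = −0.52, so p = 109 − 0.52q.
Supply slope = (108.55 − 53.95)/(131 − 47) = 0.65, so p = 23.4 + 0.65q.
Competitive equilibrium: 109 − 0.52q = 23.4 + 0.65q → q* = 73.1624, p* = 70.9556.
At q = 42: demand price = 109 − 0.52·42 = 87.16; supply price = 23.4 + 0.65·42 = 50.7.
Δq = 73.1624 − 42 = 31.1624; wedge = 87.16 − 50.7 = 36.46.
The triangle = ½ × 31.1624 × 36.46 = $568.09.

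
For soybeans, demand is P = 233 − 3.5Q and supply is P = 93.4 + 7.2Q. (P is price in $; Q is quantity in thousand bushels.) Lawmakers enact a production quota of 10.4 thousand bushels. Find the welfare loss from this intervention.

Competitive equilibrium: 233 − 3.5Q = 93.4 + 7.2Q → Q* = 13.0467, P* = 187.3364.
At Q = 10.4: demand price = 233 − 3.5·10.4 = 196.6; supply price = 93.4 + 7.2·10.4 = 168.28.
ΔQ = 13.0467 − 10.4 = 2.6467; wedge = 196.6 − 168.28 = 28.32.
Welfare loss = ½ × 2.6467 × 28.32 = $37.48 thousand.

$37.48 thousand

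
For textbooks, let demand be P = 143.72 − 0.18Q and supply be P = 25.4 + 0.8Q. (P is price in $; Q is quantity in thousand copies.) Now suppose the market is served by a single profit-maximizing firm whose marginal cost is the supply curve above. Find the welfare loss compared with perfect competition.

Competitive equilibrium: 143.72 − 0.18Q = 25.4 + 0.8Q → Q* = 120.7347, P* = 121.9878.
Marginal revenue: MR = 143.72 − 0.36Q. Set MR = MC: 143.72 − 0.36Q = 25.4 + 0.8Q → Q_m = 102.
Price P_m = 143.72 − 0.18·102 = 125.36; MC(Q_m) = 25.4 + 0.8·102 = 107.
Competitive Q* = 120.7347, so ΔQ = 18.7347; wedge = 125.36 − 107 = 18.36.
Deadweight loss = ½ × 18.7347 × 18.36 = $171.98 thousand.

$171.98 thousand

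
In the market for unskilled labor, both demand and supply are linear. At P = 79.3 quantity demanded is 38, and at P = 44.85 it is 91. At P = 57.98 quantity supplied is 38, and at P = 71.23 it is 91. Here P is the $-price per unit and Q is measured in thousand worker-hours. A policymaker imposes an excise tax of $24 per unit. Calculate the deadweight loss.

Demand slope = (44.85 − 79.3)/(91 − 38) = −0.65, so P = 104 − 0.65Q.
Supply slope = (71.23 − 57.98)/(91 − 38) = 0.25, so P = 48.48 + 0.25Q.
Competitive equilibrium: 104 − 0.65Q = 48.48 + 0.25Q → Q* = 61.6889, P* = 63.9022.
With the tax, the buyer price exceeds the seller price by 24: (104 − 0.65Q) − (48.48 + 0.25Q) = 24 → Q' = 35.0222.
ΔQ = 61.6889 − 35.0222 = 26.6667; the wedge equals the tax, 24.
Welfare loss = ½ × 26.6667 × 24 = $320 thousand.

$320 thousand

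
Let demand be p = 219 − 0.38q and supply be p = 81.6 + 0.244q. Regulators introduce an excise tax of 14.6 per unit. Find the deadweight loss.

170.80

Competitive equilibrium: 219 − 0.38q = 81.6 + 0.244q → q* = 220.1923, p* = 135.3269.
With the tax, the buyer price exceeds the seller price by 14.6: (219 − 0.38q) − (81.6 + 0.244q) = 14.6 → q' = 196.7949.
Δq = 220.1923 − 196.7949 = 23.3974; the wedge equals the tax, 14.6.
Welfare loss = ½ × 23.3974 × 14.6 = 170.80.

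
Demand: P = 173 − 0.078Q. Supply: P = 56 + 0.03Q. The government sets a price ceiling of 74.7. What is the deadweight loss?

Competitive equilibrium: 173 − 0.078Q = 56 + 0.03Q → Q* = 1083.3333, P* = 88.5.
At the ceiling P = 74.7, quantity supplied = (74.7 − 56)/0.03 = 623.3333.
Willingness to pay at Q' = 623.3333: 173 − 0.078·623.3333 = 124.38.
ΔQ = 1083.3333 − 623.3333 = 460; wedge = 124.38 − 74.7 = 49.68.
The triangle = ½ × 460 × 49.68 = 11426.40.

11426.40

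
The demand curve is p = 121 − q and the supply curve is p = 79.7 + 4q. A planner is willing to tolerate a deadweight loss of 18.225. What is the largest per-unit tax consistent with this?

Competitive equilibrium: 121 − q = 79.7 + 4q → q* = 8.26, p* = 112.74.
A tax t gives Δq = t/5 and wedge t, so DWL = t²/10.
t²/10 = 18.225 → t² = 182.25 → t = 13.5.

13.5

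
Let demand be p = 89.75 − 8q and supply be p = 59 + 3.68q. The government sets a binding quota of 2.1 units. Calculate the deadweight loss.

1.66

Competitive equilibrium: 89.75 − 8q = 59 + 3.68q → q* = 2.6327, p* = 68.6884.
At q = 2.1: demand price = 89.75 − 8·2.1 = 72.95; supply price = 59 + 3.68·2.1 = 66.728.
Δq = 2.6327 − 2.1 = 0.5327; wedge = 72.95 − 66.728 = 6.222.
Welfare loss = ½ × 0.5327 × 6.222 = 1.66.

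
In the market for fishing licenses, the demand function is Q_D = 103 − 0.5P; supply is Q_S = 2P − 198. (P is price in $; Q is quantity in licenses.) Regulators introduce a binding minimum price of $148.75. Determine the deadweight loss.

$251.16

In inverse form: demand P = 206 − 2Q, supply P = 99 + 0.5Q.
Competitive equilibrium: 206 − 2Q = 99 + 0.5Q → Q* = 42.8, P* = 120.4.
At the floor P = 148.75, quantity demanded = (206 − 148.75)/2 = 28.625.
Sellers' marginal cost at Q' = 28.625: 99 + 0.5·28.625 = 113.3125.
ΔQ = 42.8 − 28.625 = 14.175; wedge = 148.75 − 113.3125 = 35.4375.
The triangle = ½ × 14.175 × 35.4375 = $251.16.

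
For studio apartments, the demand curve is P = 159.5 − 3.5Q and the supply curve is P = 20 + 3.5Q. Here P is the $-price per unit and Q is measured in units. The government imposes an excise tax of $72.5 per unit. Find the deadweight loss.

Competitive equilibrium: 159.5 − 3.5Q = 20 + 3.5Q → Q* = 19.9286, P* = 89.75.
With the tax, the buyer price exceeds the seller price by 72.5: (159.5 − 3.5Q) − (20 + 3.5Q) = 72.5 → Q' = 9.5714.
ΔQ = 19.9286 − 9.5714 = 10.3572; the wedge equals the tax, 72.5.
Deadweight loss = ½ × 10.3572 × 72.5 = $375.45.

$375.45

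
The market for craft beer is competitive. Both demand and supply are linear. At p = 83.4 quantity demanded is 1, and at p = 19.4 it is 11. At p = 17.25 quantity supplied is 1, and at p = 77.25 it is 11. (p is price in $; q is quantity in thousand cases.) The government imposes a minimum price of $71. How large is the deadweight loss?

Demand slope = (19.4 − 83.4)/(11 − 1) = −6.4, so p = 89.8 − 6.4q.
Supply slope = (77.25 − 17.25)/(11 − 1) = 6, so p = 11.25 + 6q.
Competitive equilibrium: 89.8 − 6.4q = 11.25 + 6q → q* = 6.3347, p* = 49.2581.
At the floor p = 71, quantity demanded = (89.8 − 71)/6.4 = 2.9375.
Sellers' marginal cost at q' = 2.9375: 11.25 + 6·2.9375 = 28.875.
Δq = 6.3347 − 2.9375 = 3.3972; wedge = 71 − 28.875 = 42.125.
Deadweight loss = ½ × 3.3972 × 42.125 = $71.55 thousand.

$71.55 thousand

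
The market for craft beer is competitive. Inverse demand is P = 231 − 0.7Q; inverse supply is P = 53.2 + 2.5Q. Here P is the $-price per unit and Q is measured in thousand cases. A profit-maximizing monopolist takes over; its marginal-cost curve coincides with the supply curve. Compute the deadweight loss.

$159.13 thousand

Competitive equilibrium: 231 − 0.7Q = 53.2 + 2.5Q → Q* = 55.5625, P* = 192.1063.
Marginal revenue: MR = 231 − 1.4Q. Set MR = MC: 231 − 1.4Q = 53.2 + 2.5Q → Q_m = 45.5897.
Price P_m = 231 − 0.7·45.5897 = 199.0872; MC(Q_m) = 53.2 + 2.5·45.5897 = 167.1743.
Competitive Q* = 55.5625, so ΔQ = 9.9728; wedge = 199.0872 − 167.1743 = 31.9129.
Welfare loss = ½ × 9.9728 × 31.9129 = $159.13 thousand.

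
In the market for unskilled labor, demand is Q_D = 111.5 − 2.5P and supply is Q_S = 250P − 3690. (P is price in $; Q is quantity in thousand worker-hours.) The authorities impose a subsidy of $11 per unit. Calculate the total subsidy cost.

$1111.98 thousand

In inverse form: demand P = 44.6 − 0.4Q, supply P = 14.76 + 0.004Q.
Competitive equilibrium: 44.6 − 0.4Q = 14.76 + 0.004Q → Q* = 73.8614, P* = 15.0554.
The subsidy lowers effective supply by 11: P = 3.76 + 0.004Q.
New quantity: 44.6 − 0.4Q = 3.76 + 0.004Q → Q' = 101.0891.
Total subsidy cost = 11 × 101.0891 = $1111.98 thousand.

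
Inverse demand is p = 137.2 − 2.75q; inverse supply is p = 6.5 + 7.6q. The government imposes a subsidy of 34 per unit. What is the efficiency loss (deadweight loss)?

Competitive equilibrium: 137.2 − 2.75q = 6.5 + 7.6q → q* = 12.628, p* = 102.4729.
The subsidy lowers effective supply by 34: p = 7.6q − 27.5.
New quantity: 137.2 − 2.75q = 7.6q − 27.5 → q' = 15.913.
Overproduction Δq = 15.913 − 12.628 = 3.285; wedge = subsidy = 34.
Deadweight loss = ½ × 3.285 × 34 = 55.85.

55.85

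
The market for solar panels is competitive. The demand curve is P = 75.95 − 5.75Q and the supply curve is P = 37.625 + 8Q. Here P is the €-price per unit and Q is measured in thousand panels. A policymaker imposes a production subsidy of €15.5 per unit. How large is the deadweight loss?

€8.74 thousand

Competitive equilibrium: 75.95 − 5.75Q = 37.625 + 8Q → Q* = 2.7873, P* = 59.9232.
The subsidy lowers effective supply by 15.5: P = 22.125 + 8Q.
New quantity: 75.95 − 5.75Q = 22.125 + 8Q → Q' = 3.9145.
Overproduction ΔQ = 3.9145 − 2.7873 = 1.1272; wedge = subsidy = 15.5.
Welfare loss = ½ × 1.1272 × 15.5 = €8.74 thousand.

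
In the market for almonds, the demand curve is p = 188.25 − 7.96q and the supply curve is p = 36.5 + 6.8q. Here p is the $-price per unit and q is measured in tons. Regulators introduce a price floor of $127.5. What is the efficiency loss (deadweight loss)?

$51.80

Competitive equilibrium: 188.25 − 7.96q = 36.5 + 6.8q → q* = 10.2812, p* = 106.4119.
At the floor p = 127.5, quantity demanded = (188.25 − 127.5)/7.96 = 7.6319.
Sellers' marginal cost at q' = 7.6319: 36.5 + 6.8·7.6319 = 88.3969.
Δq = 10.2812 − 7.6319 = 2.6493; wedge = 127.5 − 88.3969 = 39.1031.
Deadweight loss = ½ × 2.6493 × 39.1031 = $51.80.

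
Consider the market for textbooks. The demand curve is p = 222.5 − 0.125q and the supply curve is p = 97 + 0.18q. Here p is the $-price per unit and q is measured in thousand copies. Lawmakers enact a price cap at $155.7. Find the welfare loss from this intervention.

Competitive equilibrium: 222.5 − 0.125q = 97 + 0.18q → q* = 411.4754, p* = 171.0656.
At the ceiling p = 155.7, quantity supplied = (155.7 − 97)/0.18 = 326.1111.
Willingness to pay at q' = 326.1111: 222.5 − 0.125·326.1111 = 181.7361.
Δq = 411.4754 − 326.1111 = 85.3643; wedge = 181.7361 − 155.7 = 26.0361.
The triangle = ½ × 85.3643 × 26.0361 = $1111.28 thousand.

$1111.28 thousand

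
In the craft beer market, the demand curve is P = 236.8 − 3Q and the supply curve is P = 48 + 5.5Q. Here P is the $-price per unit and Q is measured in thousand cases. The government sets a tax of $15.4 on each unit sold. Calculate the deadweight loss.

Competitive equilibrium: 236.8 − 3Q = 48 + 5.5Q → Q* = 22.2118, P* = 170.1647.
With the tax, the buyer price exceeds the seller price by 15.4: (236.8 − 3Q) − (48 + 5.5Q) = 15.4 → Q' = 20.4.
ΔQ = 22.2118 − 20.4 = 1.8118; the wedge equals the tax, 15.4.
DWL = ½ × 1.8118 × 15.4 = $13.95 thousand.

$13.95 thousand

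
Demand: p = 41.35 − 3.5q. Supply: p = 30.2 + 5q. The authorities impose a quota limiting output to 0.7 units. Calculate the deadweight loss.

Competitive equilibrium: 41.35 − 3.5q = 30.2 + 5q → q* = 1.3118, p* = 36.7588.
At q = 0.7: demand price = 41.35 − 3.5·0.7 = 38.9; supply price = 30.2 + 5·0.7 = 33.7.
Δq = 1.3118 − 0.7 = 0.6118; wedge = 38.9 − 33.7 = 5.2.
DWL = ½ × 0.6118 × 5.2 = 1.59.

1.59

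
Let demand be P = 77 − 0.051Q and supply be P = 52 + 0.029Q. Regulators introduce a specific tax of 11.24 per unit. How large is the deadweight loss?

789.61

Competitive equilibrium: 77 − 0.051Q = 52 + 0.029Q → Q* = 312.5, P* = 61.0625.
With the tax, the buyer price exceeds the seller price by 11.24: (77 − 0.051Q) − (52 + 0.029Q) = 11.24 → Q' = 172.
ΔQ = 312.5 − 172 = 140.5; the wedge equals the tax, 11.24.
Welfare loss = ½ × 140.5 × 11.24 = 789.61.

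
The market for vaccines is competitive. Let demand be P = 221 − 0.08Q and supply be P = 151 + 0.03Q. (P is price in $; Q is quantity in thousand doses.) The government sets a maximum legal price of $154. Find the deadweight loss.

Competitive equilibrium: 221 − 0.08Q = 151 + 0.03Q → Q* = 636.3636, P* = 170.0909.
At the ceiling P = 154, quantity supplied = (154 − 151)/0.03 = 100.
Willingness to pay at Q' = 100: 221 − 0.08·100 = 213.
ΔQ = 636.3636 − 100 = 536.3636; wedge = 213 − 154 = 59.
Welfare loss = ½ × 536.3636 × 59 = $15822.73 thousand.

$15822.73 thousand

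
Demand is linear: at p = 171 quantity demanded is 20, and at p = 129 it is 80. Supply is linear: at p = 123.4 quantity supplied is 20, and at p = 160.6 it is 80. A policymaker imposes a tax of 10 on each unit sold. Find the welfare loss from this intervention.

Demand slope = (129 − 171)/(80 − 20) = −0.7, so p = 185 − 0.7q.
Supply slope = (160.6 − 123.4)/(80 − 20) = 0.62, so p = 111 + 0.62q.
Competitive equilibrium: 185 − 0.7q = 111 + 0.62q → q* = 56.0606, p* = 145.7576.
With the tax, the buyer price exceeds the seller price by 10: (185 − 0.7q) − (111 + 0.62q) = 10 → q' = 48.4848.
Δq = 56.0606 − 48.4848 = 7.5758; the wedge equals the tax, 10.
DWL = ½ × 7.5758 × 10 = 37.88.

37.88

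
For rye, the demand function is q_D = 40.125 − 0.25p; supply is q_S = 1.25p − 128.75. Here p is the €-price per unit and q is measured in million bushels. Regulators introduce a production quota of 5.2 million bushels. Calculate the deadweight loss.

€110.30 million

In inverse form: demand p = 160.5 − 4q, supply p = 103 + 0.8q.
Competitive equilibrium: 160.5 − 4q = 103 + 0.8q → q* = 11.9792, p* = 112.5833.
At q = 5.2: demand price = 160.5 − 4·5.2 = 139.7; supply price = 103 + 0.8·5.2 = 107.16.
Δq = 11.9792 − 5.2 = 6.7792; wedge = 139.7 − 107.16 = 32.54.
Deadweight loss = ½ × 6.7792 × 32.54 = €110.30 million.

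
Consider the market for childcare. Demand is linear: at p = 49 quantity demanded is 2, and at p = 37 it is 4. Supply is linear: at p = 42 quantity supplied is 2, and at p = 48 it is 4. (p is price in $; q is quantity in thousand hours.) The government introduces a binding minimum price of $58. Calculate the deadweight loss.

Demand slope = (37 − 49)/(4 − 2) = −6, so p = 61 − 6q.
Supply slope = (48 − 42)/(4 − 2) = 3, so p = 36 + 3q.
Competitive equilibrium: 61 − 6q = 36 + 3q → q* = 2.7778, p* = 44.3333.
At the floor p = 58, quantity demanded = (61 − 58)/6 = 0.5.
Sellers' marginal cost at q' = 0.5: 36 + 3·0.5 = 37.5.
Δq = 2.7778 − 0.5 = 2.2778; wedge = 58 − 37.5 = 20.5.
The triangle = ½ × 2.2778 × 20.5 = $23.35 thousand.

$23.35 thousand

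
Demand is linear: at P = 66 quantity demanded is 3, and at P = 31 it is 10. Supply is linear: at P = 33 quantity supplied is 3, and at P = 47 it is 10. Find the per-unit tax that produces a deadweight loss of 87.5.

Demand slope = (31 − 66)/(10 − 3) = −5, so P = 81 − 5Q.
Supply slope = (47 − 33)/(10 − 3) = 2, so P = 27 + 2Q.
Competitive equilibrium: 81 − 5Q = 27 + 2Q → Q* = 7.7143, P* = 42.4286.
A tax t gives ΔQ = t/7 and wedge t, so DWL = t²/14.
t²/14 = 87.5 → t² = 1225 → t = 35.

35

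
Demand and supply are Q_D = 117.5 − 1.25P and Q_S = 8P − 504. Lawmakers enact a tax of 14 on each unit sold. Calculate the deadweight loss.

In inverse form: demand P = 94 − 0.8Q, supply P = 63 + 0.125Q.
Competitive equilibrium: 94 − 0.8Q = 63 + 0.125Q → Q* = 33.5135, P* = 67.1892.
With the tax, the buyer price exceeds the seller price by 14: (94 − 0.8Q) − (63 + 0.125Q) = 14 → Q' = 18.3784.
ΔQ = 33.5135 − 18.3784 = 15.1351; the wedge equals the tax, 14.
DWL = ½ × 15.1351 × 14 = 105.95.

105.95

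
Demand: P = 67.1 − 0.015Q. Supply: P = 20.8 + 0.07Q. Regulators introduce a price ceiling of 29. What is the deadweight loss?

7769.43

Competitive equilibrium: 67.1 − 0.015Q = 20.8 + 0.07Q → Q* = 544.70588, P* = 58.92941.
At the ceiling P = 29, quantity supplied = (29 − 20.8)/0.07 = 117.14286.
Willingness to pay at Q' = 117.14286: 67.1 − 0.015·117.14286 = 65.34286.
ΔQ = 544.70588 − 117.14286 = 427.56302; wedge = 65.34286 − 29 = 36.34286.
Welfare loss = ½ × 427.56302 × 36.34286 = 7769.43.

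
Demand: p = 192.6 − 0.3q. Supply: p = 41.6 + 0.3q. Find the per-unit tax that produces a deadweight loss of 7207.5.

Competitive equilibrium: 192.6 − 0.3q = 41.6 + 0.3q → q* = 251.6667, p* = 117.1.
A tax t gives Δq = t/0.6 and wedge t, so DWL = t²/1.2.
t²/1.2 = 7207.5 → t² = 8649 → t = 93.

93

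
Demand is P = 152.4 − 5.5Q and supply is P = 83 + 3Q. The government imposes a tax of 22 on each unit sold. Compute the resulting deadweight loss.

Competitive equilibrium: 152.4 − 5.5Q = 83 + 3Q → Q* = 8.1647, P* = 107.4941.
With the tax, the buyer price exceeds the seller price by 22: (152.4 − 5.5Q) − (83 + 3Q) = 22 → Q' = 5.5765.
ΔQ = 8.1647 − 5.5765 = 2.5882; the wedge equals the tax, 22.
Welfare loss = ½ × 2.5882 × 22 = 28.47.

28.47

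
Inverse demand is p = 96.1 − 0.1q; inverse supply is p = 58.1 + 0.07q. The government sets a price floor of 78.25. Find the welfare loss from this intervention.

Competitive equilibrium: 96.1 − 0.1q = 58.1 + 0.07q → q* = 223.5294, p* = 73.7471.
At the floor p = 78.25, quantity demanded = (96.1 − 78.25)/0.1 = 178.5.
Sellers' marginal cost at q' = 178.5: 58.1 + 0.07·178.5 = 70.595.
Δq = 223.5294 − 178.5 = 45.0294; wedge = 78.25 − 70.595 = 7.655.
DWL = ½ × 45.0294 × 7.655 = 172.35.

172.35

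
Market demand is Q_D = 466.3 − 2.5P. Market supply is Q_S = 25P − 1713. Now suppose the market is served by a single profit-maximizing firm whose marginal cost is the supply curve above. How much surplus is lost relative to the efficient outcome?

In inverse form: demand P = 186.52 − 0.4Q, supply P = 68.52 + 0.04Q.
Competitive equilibrium: 186.52 − 0.4Q = 68.52 + 0.04Q → Q* = 268.1818, P* = 79.2473.
Marginal revenue: MR = 186.52 − 0.8Q. Set MR = MC: 186.52 − 0.8Q = 68.52 + 0.04Q → Q_m = 140.4762.
Price P_m = 186.52 − 0.4·140.4762 = 130.3295; MC(Q_m) = 68.52 + 0.04·140.4762 = 74.139.
Competitive Q* = 268.1818, so ΔQ = 127.7056; wedge = 130.3295 − 74.139 = 56.1905.
Welfare loss = ½ × 127.7056 × 56.1905 = 3587.92.

3587.92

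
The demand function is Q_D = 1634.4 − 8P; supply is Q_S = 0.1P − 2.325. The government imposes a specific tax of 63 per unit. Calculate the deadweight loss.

196

In inverse form: demand P = 204.3 − 0.125Q, supply P = 23.25 + 10Q.
Competitive equilibrium: 204.3 − 0.125Q = 23.25 + 10Q → Q* = 17.8815, P* = 202.0648.
With the tax, the buyer price exceeds the seller price by 63: (204.3 − 0.125Q) − (23.25 + 10Q) = 63 → Q' = 11.6593.
ΔQ = 17.8815 − 11.6593 = 6.2222; the wedge equals the tax, 63.
Deadweight loss = ½ × 6.2222 × 63 = 196.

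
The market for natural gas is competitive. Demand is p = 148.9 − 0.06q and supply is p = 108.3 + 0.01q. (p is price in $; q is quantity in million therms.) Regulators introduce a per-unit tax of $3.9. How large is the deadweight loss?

Competitive equilibrium: 148.9 − 0.06q = 108.3 + 0.01q → q* = 580, p* = 114.1.
With the tax, the buyer price exceeds the seller price by 3.9: (148.9 − 0.06q) − (108.3 + 0.01q) = 3.9 → q' = 524.2857.
Δq = 580 − 524.2857 = 55.7143; the wedge equals the tax, 3.9.
Deadweight loss = ½ × 55.7143 × 3.9 = $108.64 million.

$108.64 million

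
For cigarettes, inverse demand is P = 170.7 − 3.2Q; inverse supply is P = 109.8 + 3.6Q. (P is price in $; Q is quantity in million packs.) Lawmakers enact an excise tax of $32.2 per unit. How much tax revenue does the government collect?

Competitive equilibrium: 170.7 − 3.2Q = 109.8 + 3.6Q → Q* = 8.9559, P* = 142.0412.
With the tax, the buyer price exceeds the seller price by 32.2: (170.7 − 3.2Q) − (109.8 + 3.6Q) = 32.2 → Q' = 4.2206.
Tax revenue = 32.2 × 4.2206 = $135.90 million.

$135.90 million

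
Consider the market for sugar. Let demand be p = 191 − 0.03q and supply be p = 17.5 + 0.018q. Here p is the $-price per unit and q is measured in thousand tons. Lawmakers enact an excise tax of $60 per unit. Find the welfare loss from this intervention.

Competitive equilibrium: 191 − 0.03q = 17.5 + 0.018q → q* = 3614.5833, p* = 82.5625.
With the tax, the buyer price exceeds the seller price by 60: (191 − 0.03q) − (17.5 + 0.018q) = 60 → q' = 2364.5833.
Δq = 3614.5833 − 2364.5833 = 1250; the wedge equals the tax, 60.
The triangle = ½ × 1250 × 60 = $37500 thousand.

$37500 thousand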